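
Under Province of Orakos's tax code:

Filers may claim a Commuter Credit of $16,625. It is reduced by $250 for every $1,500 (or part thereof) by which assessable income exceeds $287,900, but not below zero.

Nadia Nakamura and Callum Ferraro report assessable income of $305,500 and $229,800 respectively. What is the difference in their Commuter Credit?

Nadia ($305,500): Commuter Credit: income exceeds $287,900 by $17,600, which is 12 full-or-partial $1,500 increments; reduction = 12 × $250 = $3,000, leaving $13,625.
Callum ($229,800): Commuter Credit: $229,800 is at or below the $287,900 threshold, so the full $16,625 applies.
Difference: |$13,625 − $16,625| = $3,000.

$3,000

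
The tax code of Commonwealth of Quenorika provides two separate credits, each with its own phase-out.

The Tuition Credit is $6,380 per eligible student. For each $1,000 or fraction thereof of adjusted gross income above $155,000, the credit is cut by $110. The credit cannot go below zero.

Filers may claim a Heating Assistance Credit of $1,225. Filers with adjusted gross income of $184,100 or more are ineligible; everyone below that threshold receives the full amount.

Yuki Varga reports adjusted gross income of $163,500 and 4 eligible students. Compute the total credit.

$25,755

Tuition Credit: base = 4 × $6,380 = $25,520. income exceeds $155,000 by $8,500, which is 9 full-or-partial $1,000 increments; reduction = 9 × $110 = $990, leaving $24,530.
Heating Assistance Credit: $163,500 is below the $184,100 cutoff, so the full $1,225 applies.
Total: $24,530 + $1,225 = $25,755.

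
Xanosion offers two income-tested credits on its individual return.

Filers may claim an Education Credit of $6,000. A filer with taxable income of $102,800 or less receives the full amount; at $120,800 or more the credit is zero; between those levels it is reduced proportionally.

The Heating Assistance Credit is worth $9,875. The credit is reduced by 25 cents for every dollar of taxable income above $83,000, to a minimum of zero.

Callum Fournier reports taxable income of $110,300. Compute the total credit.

$6,550

Education Credit: $110,300 is $7,500 into a $18,000 phase-out range, leaving 10,500/18,000 of the credit: $6,000 × 10,500/18,000 = $3,500.
Heating Assistance Credit: 25% of the $27,300 excess over $83,000 is $6,825; credit = $9,875 − $6,825 = $3,050.
Total: $3,500 + $3,050 = $6,550.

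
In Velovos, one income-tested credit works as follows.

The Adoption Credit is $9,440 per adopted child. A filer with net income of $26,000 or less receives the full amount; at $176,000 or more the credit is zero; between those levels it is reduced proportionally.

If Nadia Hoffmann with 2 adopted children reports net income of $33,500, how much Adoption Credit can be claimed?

Adoption Credit: base = 2 × $9,440 = $18,880. $33,500 is $7,500 into a $150,000 phase-out range, leaving 142,500/150,000 of the credit: $18,880 × 142,500/150,000 = $17,936.

$17,936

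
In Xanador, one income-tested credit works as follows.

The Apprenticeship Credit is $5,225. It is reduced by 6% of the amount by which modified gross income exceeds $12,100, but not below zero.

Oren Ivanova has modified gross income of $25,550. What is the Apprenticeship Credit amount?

Apprenticeship Credit: 6% of the $13,450 excess over $12,100 is $807; credit = $5,225 − $807 = $4,418.

$4,418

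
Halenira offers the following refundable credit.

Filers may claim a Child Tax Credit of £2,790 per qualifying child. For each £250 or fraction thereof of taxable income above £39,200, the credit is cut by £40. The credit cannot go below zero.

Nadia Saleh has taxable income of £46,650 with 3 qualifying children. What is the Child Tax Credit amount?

Child Tax Credit: base = 3 × £2,790 = £8,370. income exceeds £39,200 by £7,450, which is 30 full-or-partial £250 increments; reduction = 30 × £40 = £1,200, leaving £7,170.

£7,170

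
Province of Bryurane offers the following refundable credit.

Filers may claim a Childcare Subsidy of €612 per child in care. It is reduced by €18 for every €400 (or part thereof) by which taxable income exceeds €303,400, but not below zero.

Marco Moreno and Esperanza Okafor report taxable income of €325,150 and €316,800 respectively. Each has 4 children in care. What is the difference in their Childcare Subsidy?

€378

Marco (€325,150): Childcare Subsidy: base = 4 × €612 = €2,448. income exceeds €303,400 by €21,750, which is 55 full-or-partial €400 increments; reduction = 55 × €18 = €990, leaving €1,458.
Esperanza (€316,800): Childcare Subsidy: base = 4 × €612 = €2,448. income exceeds €303,400 by €13,400, which is 34 full-or-partial €400 increments; reduction = 34 × €18 = €612, leaving €1,836.
Difference: |€1,458 − €1,836| = €378.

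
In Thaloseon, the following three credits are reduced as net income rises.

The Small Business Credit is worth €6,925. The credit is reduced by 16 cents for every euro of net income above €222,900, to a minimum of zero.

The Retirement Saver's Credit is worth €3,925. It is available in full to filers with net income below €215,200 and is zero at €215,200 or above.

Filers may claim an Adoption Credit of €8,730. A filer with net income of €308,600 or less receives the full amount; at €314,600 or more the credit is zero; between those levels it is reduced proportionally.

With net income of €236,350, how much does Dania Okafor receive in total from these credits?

€13,503

Small Business Credit: 16% of the €13,450 excess over €222,900 is €2,152; credit = €6,925 − €2,152 = €4,773.
Retirement Saver's Credit: €236,350 meets or exceeds the €215,200 cutoff, so the credit is €0.
Adoption Credit: €236,350 is at or below the €308,600 threshold, so the full €8,730 applies.
Total: €4,773 + €0 + €8,730 = €13,503.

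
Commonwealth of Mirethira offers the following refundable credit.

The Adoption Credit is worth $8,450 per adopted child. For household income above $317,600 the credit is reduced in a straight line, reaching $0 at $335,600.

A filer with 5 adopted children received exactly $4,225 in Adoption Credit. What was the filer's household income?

$333,800

Full credit = 5 × $8,450 = $42,250.
$4,225 is 4,225/42,250 of the full $42,250, so 38,025/42,250 of the $18,000 range has been used: income = $317,600 + $18,000 × 38,025/42,250 = $333,800.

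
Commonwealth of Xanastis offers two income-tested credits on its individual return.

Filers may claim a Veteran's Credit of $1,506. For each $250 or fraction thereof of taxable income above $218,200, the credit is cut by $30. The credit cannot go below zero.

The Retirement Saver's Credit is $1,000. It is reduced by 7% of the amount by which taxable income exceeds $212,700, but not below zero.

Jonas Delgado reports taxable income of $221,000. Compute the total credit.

Veteran's Credit: income exceeds $218,200 by $2,800, which is 12 full-or-partial $250 increments; reduction = 12 × $30 = $360, leaving $1,146.
Retirement Saver's Credit: 7% of the $8,300 excess over $212,700 is $581; credit = $1,000 − $581 = $419.
Total: $1,146 + $419 = $1,565.

$1,565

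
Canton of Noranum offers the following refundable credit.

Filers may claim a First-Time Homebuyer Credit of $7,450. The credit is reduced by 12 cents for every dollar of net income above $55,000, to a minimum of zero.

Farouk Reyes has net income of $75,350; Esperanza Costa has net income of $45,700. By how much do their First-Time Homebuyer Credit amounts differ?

Farouk ($75,350): First-Time Homebuyer Credit: 12% of the $20,350 excess over $55,000 is $2,442; credit = $7,450 − $2,442 = $5,008.
Esperanza ($45,700): First-Time Homebuyer Credit: $45,700 is at or below the $55,000 threshold, so the full $7,450 applies.
Difference: |$5,008 − $7,450| = $2,442.

$2,442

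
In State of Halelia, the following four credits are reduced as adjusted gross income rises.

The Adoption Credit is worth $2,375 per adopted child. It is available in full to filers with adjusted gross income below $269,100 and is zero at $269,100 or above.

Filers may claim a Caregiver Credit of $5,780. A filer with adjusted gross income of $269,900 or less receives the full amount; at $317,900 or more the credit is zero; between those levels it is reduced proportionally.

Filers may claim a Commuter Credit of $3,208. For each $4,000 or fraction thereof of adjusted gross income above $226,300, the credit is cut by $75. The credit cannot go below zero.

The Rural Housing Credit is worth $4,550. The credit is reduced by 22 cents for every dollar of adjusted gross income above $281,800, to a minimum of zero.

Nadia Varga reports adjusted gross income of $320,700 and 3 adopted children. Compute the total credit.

$1,408

Adoption Credit: base = 3 × $2,375 = $7,125. $320,700 meets or exceeds the $269,100 cutoff, so the credit is $0.
Caregiver Credit: $320,700 is at or above $317,900, so the credit is $0.
Commuter Credit: income exceeds $226,300 by $94,400, which is 24 full-or-partial $4,000 increments; reduction = 24 × $75 = $1,800, leaving $1,408.
Rural Housing Credit: 22% of the $38,900 excess over $281,800 is $8,558 ≥ base, so the credit is $0.
Total: $0 + $0 + $1,408 + $0 = $1,408.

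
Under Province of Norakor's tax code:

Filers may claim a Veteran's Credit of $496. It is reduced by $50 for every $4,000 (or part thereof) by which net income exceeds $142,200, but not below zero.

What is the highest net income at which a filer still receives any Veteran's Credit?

$178,200

After 9 increments the reduction is 9 × $50 = $450, leaving $46; one more increment wipes it out. Increment 9 ends at excess 9 × $4,000 = $36,000, so the highest qualifying income is $142,200 + $36,000 = $178,200.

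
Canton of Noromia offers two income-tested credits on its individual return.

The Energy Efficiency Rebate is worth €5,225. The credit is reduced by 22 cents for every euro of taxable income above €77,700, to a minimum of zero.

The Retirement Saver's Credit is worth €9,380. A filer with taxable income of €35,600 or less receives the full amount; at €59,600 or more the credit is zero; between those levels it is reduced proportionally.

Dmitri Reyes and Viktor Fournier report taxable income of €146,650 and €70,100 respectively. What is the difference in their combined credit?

€5,225

Dmitri (€146,650): Energy Efficiency Rebate: 22% of the €68,950 excess over €77,700 is €15,169 ≥ base, so the credit is €0. Retirement Saver's Credit: €146,650 is at or above €59,600, so the credit is €0. total €0 + €0 = €0
Viktor (€70,100): Energy Efficiency Rebate: €70,100 is at or below the €77,700 threshold, so the full €5,225 applies. Retirement Saver's Credit: €70,100 is at or above €59,600, so the credit is €0. total €5,225 + €0 = €5,225
Difference: |€0 − €5,225| = €5,225.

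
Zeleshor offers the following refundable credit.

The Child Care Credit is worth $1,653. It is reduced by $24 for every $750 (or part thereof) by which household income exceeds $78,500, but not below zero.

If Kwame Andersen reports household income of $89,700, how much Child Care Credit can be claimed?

$1,293

Child Care Credit: income exceeds $78,500 by $11,200, which is 15 full-or-partial $750 increments; reduction = 15 × $24 = $360, leaving $1,293.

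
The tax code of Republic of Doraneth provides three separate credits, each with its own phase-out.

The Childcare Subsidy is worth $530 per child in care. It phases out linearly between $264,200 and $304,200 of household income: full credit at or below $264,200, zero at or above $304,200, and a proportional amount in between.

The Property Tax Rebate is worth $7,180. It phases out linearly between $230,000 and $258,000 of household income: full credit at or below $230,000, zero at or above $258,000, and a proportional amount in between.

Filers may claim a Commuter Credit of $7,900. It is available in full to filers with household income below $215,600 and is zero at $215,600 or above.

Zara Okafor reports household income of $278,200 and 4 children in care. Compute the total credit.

Childcare Subsidy: base = 4 × $530 = $2,120. $278,200 is $14,000 into a $40,000 phase-out range, leaving 26,000/40,000 of the credit: $2,120 × 26,000/40,000 = $1,378.
Property Tax Rebate: $278,200 is at or above $258,000, so the credit is $0.
Commuter Credit: $278,200 meets or exceeds the $215,600 cutoff, so the credit is $0.
Total: $1,378 + $0 + $0 = $1,378.

$1,378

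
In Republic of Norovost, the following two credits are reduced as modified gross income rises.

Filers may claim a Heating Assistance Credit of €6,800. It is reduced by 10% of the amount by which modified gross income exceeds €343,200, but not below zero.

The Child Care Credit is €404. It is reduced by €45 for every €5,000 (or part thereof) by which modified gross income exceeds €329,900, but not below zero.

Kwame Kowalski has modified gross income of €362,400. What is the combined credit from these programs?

€4,969

Heating Assistance Credit: 10% of the €19,200 excess over €343,200 is €1,920; credit = €6,800 − €1,920 = €4,880.
Child Care Credit: income exceeds €329,900 by €32,500, which is 7 full-or-partial €5,000 increments; reduction = 7 × €45 = €315, leaving €89.
Total: €4,880 + €89 = €4,969.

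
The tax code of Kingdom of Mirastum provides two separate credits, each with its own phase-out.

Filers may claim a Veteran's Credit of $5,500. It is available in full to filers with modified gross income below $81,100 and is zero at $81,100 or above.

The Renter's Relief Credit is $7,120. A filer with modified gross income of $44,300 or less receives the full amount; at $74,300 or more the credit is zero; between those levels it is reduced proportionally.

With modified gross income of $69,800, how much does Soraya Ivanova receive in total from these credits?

$6,568

Veteran's Credit: $69,800 is below the $81,100 cutoff, so the full $5,500 applies.
Renter's Relief Credit: $69,800 is $25,500 into a $30,000 phase-out range, leaving 4,500/30,000 of the credit: $7,120 × 4,500/30,000 = $1,068.
Total: $5,500 + $1,068 = $6,568.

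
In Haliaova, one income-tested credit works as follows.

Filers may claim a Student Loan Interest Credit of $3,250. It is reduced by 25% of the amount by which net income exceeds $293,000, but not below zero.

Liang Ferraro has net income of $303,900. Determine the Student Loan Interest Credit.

Student Loan Interest Credit: 25% of the $10,900 excess over $293,000 is $2,725; credit = $3,250 − $2,725 = $525.

$525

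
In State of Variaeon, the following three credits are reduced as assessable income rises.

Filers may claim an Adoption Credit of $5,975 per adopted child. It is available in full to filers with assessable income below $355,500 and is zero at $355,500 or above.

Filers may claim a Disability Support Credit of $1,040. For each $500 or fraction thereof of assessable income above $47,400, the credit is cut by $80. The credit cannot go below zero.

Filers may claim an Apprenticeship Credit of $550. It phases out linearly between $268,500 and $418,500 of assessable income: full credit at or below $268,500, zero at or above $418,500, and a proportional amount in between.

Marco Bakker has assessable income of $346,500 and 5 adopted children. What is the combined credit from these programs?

$30,139

Adoption Credit: base = 5 × $5,975 = $29,875. $346,500 is below the $355,500 cutoff, so the full $29,875 applies.
Disability Support Credit: income exceeds $47,400 by $299,100 → 599 increments × $80 = $47,920 ≥ base, so the credit is $0.
Apprenticeship Credit: $346,500 is $78,000 into a $150,000 phase-out range, leaving 72,000/150,000 of the credit: $550 × 72,000/150,000 = $264.
Total: $29,875 + $0 + $264 = $30,139.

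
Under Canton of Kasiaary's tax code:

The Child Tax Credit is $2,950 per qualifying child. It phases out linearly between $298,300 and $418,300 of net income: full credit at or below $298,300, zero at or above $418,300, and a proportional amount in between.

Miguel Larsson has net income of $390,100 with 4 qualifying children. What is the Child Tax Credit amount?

$2,773

Child Tax Credit: base = 4 × $2,950 = $11,800. $390,100 is $91,800 into a $120,000 phase-out range, leaving 28,200/120,000 of the credit: $11,800 × 28,200/120,000 = $2,773.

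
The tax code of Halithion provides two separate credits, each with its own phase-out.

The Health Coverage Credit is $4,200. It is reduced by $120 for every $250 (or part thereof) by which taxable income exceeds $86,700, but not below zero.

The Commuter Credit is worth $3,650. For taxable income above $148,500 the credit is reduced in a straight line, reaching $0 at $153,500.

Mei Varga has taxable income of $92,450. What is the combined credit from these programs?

Health Coverage Credit: income exceeds $86,700 by $5,750, which is 23 full-or-partial $250 increments; reduction = 23 × $120 = $2,760, leaving $1,440.
Commuter Credit: $92,450 is at or below the $148,500 threshold, so the full $3,650 applies.
Total: $1,440 + $3,650 = $5,090.

$5,090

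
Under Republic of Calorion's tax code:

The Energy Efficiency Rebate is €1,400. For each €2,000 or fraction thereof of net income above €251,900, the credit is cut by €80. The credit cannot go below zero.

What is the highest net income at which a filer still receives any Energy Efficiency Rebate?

After 17 increments the reduction is 17 × €80 = €1,360, leaving €40; one more increment wipes it out. Increment 17 ends at excess 17 × €2,000 = €34,000, so the highest qualifying income is €251,900 + €34,000 = €285,900.

€285,900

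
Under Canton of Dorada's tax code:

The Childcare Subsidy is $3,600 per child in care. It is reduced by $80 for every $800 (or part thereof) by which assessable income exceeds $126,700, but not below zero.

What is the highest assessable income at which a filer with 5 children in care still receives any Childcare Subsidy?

Full credit = 5 × $3,600 = $18,000.
After 224 increments the reduction is 224 × $80 = $17,920, leaving $80; one more increment wipes it out. Increment 224 ends at excess 224 × $800 = $179,200, so the highest qualifying income is $126,700 + $179,200 = $305,900.

$305,900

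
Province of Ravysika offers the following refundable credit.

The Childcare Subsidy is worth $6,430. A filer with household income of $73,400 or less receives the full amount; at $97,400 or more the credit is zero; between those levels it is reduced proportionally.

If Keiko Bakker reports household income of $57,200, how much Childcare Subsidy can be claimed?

$6,430

Childcare Subsidy: $57,200 is at or below the $73,400 threshold, so the full $6,430 applies.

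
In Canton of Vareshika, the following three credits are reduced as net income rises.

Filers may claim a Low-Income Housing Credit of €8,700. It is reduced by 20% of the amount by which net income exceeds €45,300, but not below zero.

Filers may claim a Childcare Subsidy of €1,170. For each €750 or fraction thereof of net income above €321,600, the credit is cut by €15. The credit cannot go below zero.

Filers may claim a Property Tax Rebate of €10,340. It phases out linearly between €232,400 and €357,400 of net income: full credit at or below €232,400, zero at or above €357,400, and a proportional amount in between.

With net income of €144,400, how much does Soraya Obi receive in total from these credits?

Low-Income Housing Credit: 20% of the €99,100 excess over €45,300 is €19,820 ≥ base, so the credit is €0.
Childcare Subsidy: €144,400 is at or below the €321,600 threshold, so the full €1,170 applies.
Property Tax Rebate: €144,400 is at or below the €232,400 threshold, so the full €10,340 applies.
Total: €0 + €1,170 + €10,340 = €11,510.

€11,510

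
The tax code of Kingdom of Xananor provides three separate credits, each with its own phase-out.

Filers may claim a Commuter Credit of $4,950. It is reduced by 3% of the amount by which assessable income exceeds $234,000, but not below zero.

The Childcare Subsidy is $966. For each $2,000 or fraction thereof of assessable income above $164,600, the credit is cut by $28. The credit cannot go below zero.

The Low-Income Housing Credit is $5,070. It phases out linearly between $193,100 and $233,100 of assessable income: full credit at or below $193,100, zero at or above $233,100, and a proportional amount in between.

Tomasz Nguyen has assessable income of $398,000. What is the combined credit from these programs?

$30

Commuter Credit: 3% of the $164,000 excess over $234,000 is $4,920; credit = $4,950 − $4,920 = $30.
Childcare Subsidy: income exceeds $164,600 by $233,400 → 117 increments × $28 = $3,276 ≥ base, so the credit is $0.
Low-Income Housing Credit: $398,000 is at or above $233,100, so the credit is $0.
Total: $30 + $0 + $0 = $30.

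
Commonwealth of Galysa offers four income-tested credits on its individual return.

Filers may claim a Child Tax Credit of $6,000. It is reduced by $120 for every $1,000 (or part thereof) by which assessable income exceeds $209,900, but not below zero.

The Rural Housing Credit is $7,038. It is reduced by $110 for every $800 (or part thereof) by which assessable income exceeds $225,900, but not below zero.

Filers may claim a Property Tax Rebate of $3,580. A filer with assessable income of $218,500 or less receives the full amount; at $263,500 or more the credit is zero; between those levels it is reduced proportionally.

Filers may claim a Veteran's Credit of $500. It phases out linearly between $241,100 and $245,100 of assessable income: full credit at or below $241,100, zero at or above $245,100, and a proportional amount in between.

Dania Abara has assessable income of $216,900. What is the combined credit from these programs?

$16,278

Child Tax Credit: income exceeds $209,900 by $7,000, which is 7 full-or-partial $1,000 increments; reduction = 7 × $120 = $840, leaving $5,160.
Rural Housing Credit: $216,900 is at or below the $225,900 threshold, so the full $7,038 applies.
Property Tax Rebate: $216,900 is at or below the $218,500 threshold, so the full $3,580 applies.
Veteran's Credit: $216,900 is at or below the $241,100 threshold, so the full $500 applies.
Total: $5,160 + $7,038 + $3,580 + $500 = $16,278.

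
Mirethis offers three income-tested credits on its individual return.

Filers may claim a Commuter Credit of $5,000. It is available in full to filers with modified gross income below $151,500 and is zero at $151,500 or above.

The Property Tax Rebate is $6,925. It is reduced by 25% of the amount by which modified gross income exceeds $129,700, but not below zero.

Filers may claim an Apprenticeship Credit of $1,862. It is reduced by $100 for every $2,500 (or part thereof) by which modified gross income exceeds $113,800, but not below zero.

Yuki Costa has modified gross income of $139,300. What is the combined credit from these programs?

Commuter Credit: $139,300 is below the $151,500 cutoff, so the full $5,000 applies.
Property Tax Rebate: 25% of the $9,600 excess over $129,700 is $2,400; credit = $6,925 − $2,400 = $4,525.
Apprenticeship Credit: income exceeds $113,800 by $25,500, which is 11 full-or-partial $2,500 increments; reduction = 11 × $100 = $1,100, leaving $762.
Total: $5,000 + $4,525 + $762 = $10,287.

$10,287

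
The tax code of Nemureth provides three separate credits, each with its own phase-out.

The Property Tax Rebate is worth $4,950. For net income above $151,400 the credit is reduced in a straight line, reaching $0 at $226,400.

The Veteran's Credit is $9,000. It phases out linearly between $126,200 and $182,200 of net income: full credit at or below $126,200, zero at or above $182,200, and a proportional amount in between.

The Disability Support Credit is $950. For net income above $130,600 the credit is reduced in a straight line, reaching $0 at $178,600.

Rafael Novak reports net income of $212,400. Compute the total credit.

$924

Property Tax Rebate: $212,400 is $61,000 into a $75,000 phase-out range, leaving 14,000/75,000 of the credit: $4,950 × 14,000/75,000 = $924.
Veteran's Credit: $212,400 is at or above $182,200, so the credit is $0.
Disability Support Credit: $212,400 is at or above $178,600, so the credit is $0.
Total: $924 + $0 + $0 = $924.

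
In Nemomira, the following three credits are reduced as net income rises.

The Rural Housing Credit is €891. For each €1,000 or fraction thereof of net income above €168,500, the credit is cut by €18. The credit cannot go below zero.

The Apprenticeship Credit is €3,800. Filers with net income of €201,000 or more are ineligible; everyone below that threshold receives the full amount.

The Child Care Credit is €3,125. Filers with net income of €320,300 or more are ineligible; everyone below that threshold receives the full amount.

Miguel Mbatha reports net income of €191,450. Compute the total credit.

€7,402

Rural Housing Credit: income exceeds €168,500 by €22,950, which is 23 full-or-partial €1,000 increments; reduction = 23 × €18 = €414, leaving €477.
Apprenticeship Credit: €191,450 is below the €201,000 cutoff, so the full €3,800 applies.
Child Care Credit: €191,450 is below the €320,300 cutoff, so the full €3,125 applies.
Total: €477 + €3,800 + €3,125 = €7,402.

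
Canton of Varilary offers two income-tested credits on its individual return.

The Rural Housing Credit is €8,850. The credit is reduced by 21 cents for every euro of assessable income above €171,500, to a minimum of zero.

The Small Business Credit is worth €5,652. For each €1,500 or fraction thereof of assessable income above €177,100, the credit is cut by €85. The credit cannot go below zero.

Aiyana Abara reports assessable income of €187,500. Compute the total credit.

Rural Housing Credit: 21% of the €16,000 excess over €171,500 is €3,360; credit = €8,850 − €3,360 = €5,490.
Small Business Credit: income exceeds €177,100 by €10,400, which is 7 full-or-partial €1,500 increments; reduction = 7 × €85 = €595, leaving €5,057.
Total: €5,490 + €5,057 = €10,547.

€10,547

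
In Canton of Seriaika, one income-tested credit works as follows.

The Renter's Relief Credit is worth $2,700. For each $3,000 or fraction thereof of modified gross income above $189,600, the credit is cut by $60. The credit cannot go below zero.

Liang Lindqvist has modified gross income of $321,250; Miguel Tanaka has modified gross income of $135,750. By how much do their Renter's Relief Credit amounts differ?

$2,640

Liang ($321,250): Renter's Relief Credit: income exceeds $189,600 by $131,650, which is 44 full-or-partial $3,000 increments; reduction = 44 × $60 = $2,640, leaving $60.
Miguel ($135,750): Renter's Relief Credit: $135,750 is at or below the $189,600 threshold, so the full $2,700 applies.
Difference: |$60 − $2,700| = $2,640.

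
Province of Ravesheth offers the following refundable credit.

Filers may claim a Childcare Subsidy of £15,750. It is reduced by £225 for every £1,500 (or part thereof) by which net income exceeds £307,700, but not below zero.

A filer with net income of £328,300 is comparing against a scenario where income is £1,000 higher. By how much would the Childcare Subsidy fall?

£225

At £328,300 — income exceeds £307,700 by £20,600, which is 14 full-or-partial £1,500 increments; reduction = 14 × £225 = £3,150, leaving £12,600.
At £329,300 — income exceeds £307,700 by £21,600, which is 15 full-or-partial £1,500 increments; reduction = 15 × £225 = £3,375, leaving £12,375.
Lost: £12,600 − £12,375 = £225.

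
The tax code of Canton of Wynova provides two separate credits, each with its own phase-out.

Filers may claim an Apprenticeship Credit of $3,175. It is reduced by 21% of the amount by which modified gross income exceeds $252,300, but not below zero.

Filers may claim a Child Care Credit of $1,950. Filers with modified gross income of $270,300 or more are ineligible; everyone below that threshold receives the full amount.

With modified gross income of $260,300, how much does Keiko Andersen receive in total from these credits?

$3,445

Apprenticeship Credit: 21% of the $8,000 excess over $252,300 is $1,680; credit = $3,175 − $1,680 = $1,495.
Child Care Credit: $260,300 is below the $270,300 cutoff, so the full $1,950 applies.
Total: $1,495 + $1,950 = $3,445.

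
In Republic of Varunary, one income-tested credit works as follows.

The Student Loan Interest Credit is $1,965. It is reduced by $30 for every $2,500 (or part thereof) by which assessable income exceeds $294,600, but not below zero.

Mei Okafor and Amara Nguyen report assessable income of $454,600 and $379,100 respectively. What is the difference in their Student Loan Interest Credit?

Mei ($454,600): Student Loan Interest Credit: income exceeds $294,600 by $160,000, which is 64 full-or-partial $2,500 increments; reduction = 64 × $30 = $1,920, leaving $45.
Amara ($379,100): Student Loan Interest Credit: income exceeds $294,600 by $84,500, which is 34 full-or-partial $2,500 increments; reduction = 34 × $30 = $1,020, leaving $945.
Difference: |$45 − $945| = $900.

$900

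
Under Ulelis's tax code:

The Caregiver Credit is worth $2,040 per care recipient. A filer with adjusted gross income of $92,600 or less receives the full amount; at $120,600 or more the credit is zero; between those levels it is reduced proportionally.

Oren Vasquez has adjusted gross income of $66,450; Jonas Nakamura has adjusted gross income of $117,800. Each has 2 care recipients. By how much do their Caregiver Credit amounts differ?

$3,672

Oren ($66,450): Caregiver Credit: base = 2 × $2,040 = $4,080. $66,450 is at or below the $92,600 threshold, so the full $4,080 applies.
Jonas ($117,800): Caregiver Credit: base = 2 × $2,040 = $4,080. $117,800 is $25,200 into a $28,000 phase-out range, leaving 2,800/28,000 of the credit: $4,080 × 2,800/28,000 = $408.
Difference: |$4,080 − $408| = $3,672.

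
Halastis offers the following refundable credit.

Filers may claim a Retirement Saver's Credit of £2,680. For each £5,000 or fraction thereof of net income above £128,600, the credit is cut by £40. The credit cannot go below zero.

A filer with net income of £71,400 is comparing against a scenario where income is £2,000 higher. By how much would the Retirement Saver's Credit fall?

£0

At £71,400 — £71,400 is at or below the £128,600 threshold, so the full £2,680 applies.
At £73,400 — £73,400 is at or below the £128,600 threshold, so the full £2,680 applies.
Lost: £2,680 − £2,680 = £0.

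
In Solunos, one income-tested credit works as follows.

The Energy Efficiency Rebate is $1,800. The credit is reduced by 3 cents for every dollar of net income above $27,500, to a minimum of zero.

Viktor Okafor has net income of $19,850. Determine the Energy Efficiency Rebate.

Energy Efficiency Rebate: $19,850 is at or below the $27,500 threshold, so the full $1,800 applies.

$1,800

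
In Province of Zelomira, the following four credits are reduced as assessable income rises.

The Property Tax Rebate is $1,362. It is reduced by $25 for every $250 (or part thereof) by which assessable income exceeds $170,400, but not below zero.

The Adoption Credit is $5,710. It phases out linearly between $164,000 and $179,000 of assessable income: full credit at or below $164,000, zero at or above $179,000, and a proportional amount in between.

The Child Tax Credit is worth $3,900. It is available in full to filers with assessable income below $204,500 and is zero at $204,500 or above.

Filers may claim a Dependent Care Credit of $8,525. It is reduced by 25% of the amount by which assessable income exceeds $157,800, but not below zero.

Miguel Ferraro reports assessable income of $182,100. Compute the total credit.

$6,537

Property Tax Rebate: income exceeds $170,400 by $11,700, which is 47 full-or-partial $250 increments; reduction = 47 × $25 = $1,175, leaving $187.
Adoption Credit: $182,100 is at or above $179,000, so the credit is $0.
Child Tax Credit: $182,100 is below the $204,500 cutoff, so the full $3,900 applies.
Dependent Care Credit: 25% of the $24,300 excess over $157,800 is $6,075; credit = $8,525 − $6,075 = $2,450.
Total: $187 + $0 + $3,900 + $2,450 = $6,537.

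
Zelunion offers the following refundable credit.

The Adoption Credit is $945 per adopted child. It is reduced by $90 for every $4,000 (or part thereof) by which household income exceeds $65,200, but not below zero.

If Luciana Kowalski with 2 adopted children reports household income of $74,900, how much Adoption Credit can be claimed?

Adoption Credit: base = 2 × $945 = $1,890. income exceeds $65,200 by $9,700, which is 3 full-or-partial $4,000 increments; reduction = 3 × $90 = $270, leaving $1,620.

$1,620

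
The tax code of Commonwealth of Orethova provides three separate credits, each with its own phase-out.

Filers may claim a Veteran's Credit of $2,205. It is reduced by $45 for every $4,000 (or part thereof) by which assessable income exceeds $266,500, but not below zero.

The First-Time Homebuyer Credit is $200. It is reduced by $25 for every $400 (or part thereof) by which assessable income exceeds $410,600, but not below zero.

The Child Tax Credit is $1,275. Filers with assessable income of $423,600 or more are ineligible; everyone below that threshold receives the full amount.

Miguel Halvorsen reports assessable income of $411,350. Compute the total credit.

$1,965

Veteran's Credit: income exceeds $266,500 by $144,850, which is 37 full-or-partial $4,000 increments; reduction = 37 × $45 = $1,665, leaving $540.
First-Time Homebuyer Credit: income exceeds $410,600 by $750, which is 2 full-or-partial $400 increments; reduction = 2 × $25 = $50, leaving $150.
Child Tax Credit: $411,350 is below the $423,600 cutoff, so the full $1,275 applies.
Total: $540 + $150 + $1,275 = $1,965.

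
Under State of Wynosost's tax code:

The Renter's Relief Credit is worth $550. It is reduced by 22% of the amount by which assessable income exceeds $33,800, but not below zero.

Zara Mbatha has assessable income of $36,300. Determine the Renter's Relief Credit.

Renter's Relief Credit: 22% of the $2,500 excess over $33,800 is $550 ≥ base, so the credit is $0.

$0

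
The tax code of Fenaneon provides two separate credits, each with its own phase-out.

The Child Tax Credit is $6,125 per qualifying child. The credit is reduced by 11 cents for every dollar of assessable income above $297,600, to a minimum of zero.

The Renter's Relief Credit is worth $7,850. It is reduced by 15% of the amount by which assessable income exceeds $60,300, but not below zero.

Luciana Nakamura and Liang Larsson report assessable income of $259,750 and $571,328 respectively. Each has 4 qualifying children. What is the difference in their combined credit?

Luciana ($259,750): Child Tax Credit: base = 4 × $6,125 = $24,500. $259,750 is at or below the $297,600 threshold, so the full $24,500 applies. Renter's Relief Credit: 15% of the $199,450 excess over $60,300 is $29,917.50 ≥ base, so the credit is $0. total $24,500 + $0 = $24,500
Liang ($571,328): Child Tax Credit: base = 4 × $6,125 = $24,500. 11% of the $273,728 excess over $297,600 is $30,110.08 ≥ base, so the credit is $0. Renter's Relief Credit: 15% of the $511,028 excess over $60,300 is $76,654.20 ≥ base, so the credit is $0. total $0 + $0 = $0
Difference: |$24,500 − $0| = $24,500.

$24,500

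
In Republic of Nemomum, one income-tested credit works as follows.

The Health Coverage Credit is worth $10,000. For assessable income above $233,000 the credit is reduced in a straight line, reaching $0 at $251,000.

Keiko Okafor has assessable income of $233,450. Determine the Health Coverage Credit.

Health Coverage Credit: $233,450 is $450 into a $18,000 phase-out range, leaving 17,550/18,000 of the credit: $10,000 × 17,550/18,000 = $9,750.

$9,750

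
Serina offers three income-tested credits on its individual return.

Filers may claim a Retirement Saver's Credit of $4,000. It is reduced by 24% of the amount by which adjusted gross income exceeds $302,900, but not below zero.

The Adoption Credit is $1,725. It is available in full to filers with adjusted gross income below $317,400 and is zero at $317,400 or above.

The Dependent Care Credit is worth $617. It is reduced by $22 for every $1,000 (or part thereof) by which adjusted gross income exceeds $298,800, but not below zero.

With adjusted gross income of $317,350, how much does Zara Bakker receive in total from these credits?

$2,456

Retirement Saver's Credit: 24% of the $14,450 excess over $302,900 is $3,468; credit = $4,000 − $3,468 = $532.
Adoption Credit: $317,350 is below the $317,400 cutoff, so the full $1,725 applies.
Dependent Care Credit: income exceeds $298,800 by $18,550, which is 19 full-or-partial $1,000 increments; reduction = 19 × $22 = $418, leaving $199.
Total: $532 + $1,725 + $199 = $2,456.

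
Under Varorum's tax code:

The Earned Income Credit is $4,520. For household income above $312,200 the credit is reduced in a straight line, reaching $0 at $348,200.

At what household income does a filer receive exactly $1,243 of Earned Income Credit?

$338,300

$1,243 is 1,243/4,520 of the full $4,520, so 3,277/4,520 of the $36,000 range has been used: income = $312,200 + $36,000 × 3,277/4,520 = $338,300.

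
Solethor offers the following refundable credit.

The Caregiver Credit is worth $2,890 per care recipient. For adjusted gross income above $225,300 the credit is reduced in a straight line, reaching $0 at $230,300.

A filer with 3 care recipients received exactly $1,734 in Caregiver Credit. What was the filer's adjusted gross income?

$229,300

Full credit = 3 × $2,890 = $8,670.
$1,734 is 1,734/8,670 of the full $8,670, so 6,936/8,670 of the $5,000 range has been used: income = $225,300 + $5,000 × 6,936/8,670 = $229,300.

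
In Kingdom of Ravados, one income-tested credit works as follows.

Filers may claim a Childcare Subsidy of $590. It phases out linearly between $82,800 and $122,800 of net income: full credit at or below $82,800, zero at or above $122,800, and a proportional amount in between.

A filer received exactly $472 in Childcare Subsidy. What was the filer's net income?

$90,800

$472 is 472/590 of the full $590, so 118/590 of the $40,000 range has been used: income = $82,800 + $40,000 × 118/590 = $90,800.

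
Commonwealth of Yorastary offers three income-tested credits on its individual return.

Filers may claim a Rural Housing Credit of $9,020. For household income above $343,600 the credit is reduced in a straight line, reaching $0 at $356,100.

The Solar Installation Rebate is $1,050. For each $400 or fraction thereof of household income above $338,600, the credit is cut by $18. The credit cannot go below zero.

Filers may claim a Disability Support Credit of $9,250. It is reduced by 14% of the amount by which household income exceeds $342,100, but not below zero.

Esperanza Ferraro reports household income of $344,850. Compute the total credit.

Rural Housing Credit: $344,850 is $1,250 into a $12,500 phase-out range, leaving 11,250/12,500 of the credit: $9,020 × 11,250/12,500 = $8,118.
Solar Installation Rebate: income exceeds $338,600 by $6,250, which is 16 full-or-partial $400 increments; reduction = 16 × $18 = $288, leaving $762.
Disability Support Credit: 14% of the $2,750 excess over $342,100 is $385; credit = $9,250 − $385 = $8,865.
Total: $8,118 + $762 + $8,865 = $17,745.

$17,745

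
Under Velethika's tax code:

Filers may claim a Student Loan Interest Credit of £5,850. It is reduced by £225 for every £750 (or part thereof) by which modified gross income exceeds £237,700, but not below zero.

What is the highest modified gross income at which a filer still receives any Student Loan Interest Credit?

£256,450

After 25 increments the reduction is 25 × £225 = £5,625, leaving £225; one more increment wipes it out. Increment 25 ends at excess 25 × £750 = £18,750, so the highest qualifying income is £237,700 + £18,750 = £256,450.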